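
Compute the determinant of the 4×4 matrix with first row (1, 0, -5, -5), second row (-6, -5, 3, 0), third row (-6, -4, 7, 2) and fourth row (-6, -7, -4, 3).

29

Expand along row 1 (it has 1 zero):
  + (1) · M_11   where M_11 = det([-5 3 0; -4 7 2; -7 -4 3]) = -151
  + (-5) · M_13   where M_13 = det([-6 -5 0; -6 -4 2; -6 -7 3]) = -42
  − (-5) · M_14   where M_14 = det([-6 -5 3; -6 -4 7; -6 -7 -4]) = -6
det = (+1)·(1)·(-151) + (+1)·(-5)·(-42) + (-1)·(-5)·(-6) = 29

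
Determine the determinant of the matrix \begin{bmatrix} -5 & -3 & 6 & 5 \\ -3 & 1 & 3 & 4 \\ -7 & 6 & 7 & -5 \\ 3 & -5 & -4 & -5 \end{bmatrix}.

Expand along row 1:
  + (-5) · M_11   where M_11 = det([1 3 4; 6 7 -5; -5 -4 -5]) = 154
  − (-3) · M_12   where M_12 = det([-3 3 4; -7 7 -5; 3 -4 -5]) = 43
  + (6) · M_13   where M_13 = det([-3 1 4; -7 6 -5; 3 -5 -5]) = 183
  − (5) · M_14   where M_14 = det([-3 1 3; -7 6 7; 3 -5 -4]) = 11
det = (+1)·(-5)·(154) + (-1)·(-3)·(43) + (+1)·(6)·(183) + (-1)·(5)·(11) = 402

402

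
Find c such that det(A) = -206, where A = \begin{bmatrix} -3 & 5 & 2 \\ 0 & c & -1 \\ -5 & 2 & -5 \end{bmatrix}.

-9

Expanding along the column containing c, det(A) is linear in c: det(A) = (25)·c + (19).
Set (25)·c + (19) = -206  ⇒  (25)·c = -225  ⇒  c = -9.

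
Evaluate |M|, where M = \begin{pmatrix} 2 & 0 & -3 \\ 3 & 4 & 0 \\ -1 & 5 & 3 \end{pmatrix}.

The determinant is -33.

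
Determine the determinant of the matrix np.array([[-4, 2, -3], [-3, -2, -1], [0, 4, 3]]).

Expand along column 1:
  + (-4) · |-2 -1; 4 3| = (-4)·(-6 − (-4)) = 8
  − (-3) · |2 -3; 4 3| = −(-3)·(6 − (-12)) = 54
Sum: (8) + (54) = 62

62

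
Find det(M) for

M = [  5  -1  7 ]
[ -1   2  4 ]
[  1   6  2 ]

Expand along column 1:
  + 5 · |2 4; 6 2| = 5·(4 − 24) = -100
  − (-1) · |-1 7; 6 2| = −(-1)·(-2 − 42) = -44
  + 1 · |-1 7; 2 4| = 1·(-4 − 14) = -18
Sum: (-100) + (-44) + (-18) = -162

|M| = -162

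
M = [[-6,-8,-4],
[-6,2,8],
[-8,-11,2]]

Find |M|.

Expand along row 1:
  + (-6) · |2 8; -11 2| = (-6)·(4 − (-88)) = -552
  − (-8) · |-6 8; -8 2| = −(-8)·(-12 − (-64)) = 416
  + (-4) · |-6 2; -8 -11| = (-4)·(66 − (-16)) = -328
Sum: (-552) + (416) + (-328) = -464

det(M) = -464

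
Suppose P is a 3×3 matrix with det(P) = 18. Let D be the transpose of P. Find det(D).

18

det(Pᵀ) = det(P).
det(D) = (1)·(18) = 18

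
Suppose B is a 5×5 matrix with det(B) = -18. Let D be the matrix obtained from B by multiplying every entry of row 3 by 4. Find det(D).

Scaling one row by 4 multiplies the determinant by 4.
det(D) = (4)·(-18) = -72

det(D) = -72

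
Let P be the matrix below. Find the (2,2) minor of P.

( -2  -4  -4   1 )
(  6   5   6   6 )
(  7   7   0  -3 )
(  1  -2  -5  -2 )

The minor is -49.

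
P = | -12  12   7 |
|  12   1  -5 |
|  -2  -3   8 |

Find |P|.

Expand along column 1:
  + (-12) · |1 -5; -3 8| = (-12)·(8 − 15) = 84
  − 12 · |12 7; -3 8| = −12·(96 − (-21)) = -1404
  + (-2) · |12 7; 1 -5| = (-2)·(-60 − 7) = 134
Sum: (84) + (-1404) + (134) = -1186

det(P) = -1186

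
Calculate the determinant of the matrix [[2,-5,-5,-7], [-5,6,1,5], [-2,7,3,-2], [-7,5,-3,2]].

Expand along row 1:
  + (2) · M_11   where M_11 = det([6 1 5; 7 3 -2; 5 -3 2]) = -204
  − (-5) · M_12   where M_12 = det([-5 1 5; -2 3 -2; -7 -3 2]) = 153
  + (-5) · M_13   where M_13 = det([-5 6 5; -2 7 -2; -7 5 2]) = 183
  − (-7) · M_14   where M_14 = det([-5 6 1; -2 7 3; -7 5 -3]) = 57
det = (+1)·(2)·(-204) + (-1)·(-5)·(153) + (+1)·(-5)·(183) + (-1)·(-7)·(57) = -159

The determinant is -159.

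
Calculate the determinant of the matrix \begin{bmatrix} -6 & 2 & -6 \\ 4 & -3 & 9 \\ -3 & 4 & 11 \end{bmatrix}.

The determinant is 230.

Expand along row 1:
  + (-6) · |-3 9; 4 11| = (-6)·(-33 − 36) = 414
  − 2 · |4 9; -3 11| = −2·(44 − (-27)) = -142
  + (-6) · |4 -3; -3 4| = (-6)·(16 − 9) = -42
Sum: (414) + (-142) + (-42) = 230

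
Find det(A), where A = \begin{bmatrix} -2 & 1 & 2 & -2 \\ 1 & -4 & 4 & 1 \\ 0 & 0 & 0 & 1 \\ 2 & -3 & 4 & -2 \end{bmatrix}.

-22

Expand along row 3 (it has 3 zeros):
  − (1) · M_34   where M_34 = det([-2 1 2; 1 -4 4; 2 -3 4]) = 22
det = (-1)·(1)·(22) = -22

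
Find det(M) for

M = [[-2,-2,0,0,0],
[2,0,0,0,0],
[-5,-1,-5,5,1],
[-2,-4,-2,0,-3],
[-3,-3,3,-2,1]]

det(M) = -4

M is block lower-triangular with a 2×2 block and a 3×3 block on the diagonal, so its determinant equals the product of the determinants of the diagonal blocks.
det of the 2×2 block = 4
det of the 3×3 block = -1
det = (4)·(-1) = -4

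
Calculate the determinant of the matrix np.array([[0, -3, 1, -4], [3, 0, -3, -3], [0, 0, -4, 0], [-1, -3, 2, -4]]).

Expand along row 3 (it has 3 zeros):
  + (-4) · M_33   where M_33 = det([0 -3 -4; 3 0 -3; -1 -3 -4]) = -9
det = (+1)·(-4)·(-9) = 36

36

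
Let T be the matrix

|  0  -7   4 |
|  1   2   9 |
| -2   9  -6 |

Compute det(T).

Expand along column 1:
  − 1 · |-7 4; 9 -6| = −1·(42 − 36) = -6
  + (-2) · |-7 4; 2 9| = (-2)·(-63 − 8) = 142
Sum: (-6) + (142) = 136

|T| = 136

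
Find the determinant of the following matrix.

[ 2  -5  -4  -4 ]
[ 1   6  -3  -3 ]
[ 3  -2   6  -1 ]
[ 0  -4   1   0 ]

Expand along row 4 (it has 2 zeros):
  + (-4) · M_42   where M_42 = det([2 -4 -4; 1 -3 -3; 3 6 -1]) = 14
  − (1) · M_43   where M_43 = det([2 -5 -4; 1 6 -3; 3 -2 -1]) = 96
det = (+1)·(-4)·(14) + (-1)·(1)·(96) = -152

-152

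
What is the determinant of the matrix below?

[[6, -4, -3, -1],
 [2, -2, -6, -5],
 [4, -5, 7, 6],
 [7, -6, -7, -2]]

The determinant is -303.

Expand along row 1:
  + (6) · M_11   where M_11 = det([-2 -6 -5; -5 7 6; -6 -7 -2]) = -165
  − (-4) · M_12   where M_12 = det([2 -6 -5; 4 7 6; 7 -7 -2]) = 141
  + (-3) · M_13   where M_13 = det([2 -2 -5; 4 -5 6; 7 -6 -2]) = -63
  − (-1) · M_14   where M_14 = det([2 -2 -6; 4 -5 7; 7 -6 -7]) = -66
det = (+1)·(6)·(-165) + (-1)·(-4)·(141) + (+1)·(-3)·(-63) + (-1)·(-1)·(-66) = -303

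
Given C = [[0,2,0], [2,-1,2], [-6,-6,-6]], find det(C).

Expand along row 1:
  − 2 · |2 2; -6 -6| = −2·(-12 − (-12)) = 0

det(C) = 0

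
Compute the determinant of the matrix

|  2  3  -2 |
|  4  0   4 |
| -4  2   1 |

Expand along column 2:
  − 3 · |4 4; -4 1| = −3·(4 − (-16)) = -60
  − 2 · |2 -2; 4 4| = −2·(8 − (-8)) = -32
Sum: (-60) + (-32) = -92

The determinant is -92.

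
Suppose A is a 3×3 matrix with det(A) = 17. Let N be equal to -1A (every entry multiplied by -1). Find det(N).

-17

For a 3×3 matrix, det(-1A) = (-1)^3·det(A) = -1·det(A).
det(N) = (-1)·(17) = -17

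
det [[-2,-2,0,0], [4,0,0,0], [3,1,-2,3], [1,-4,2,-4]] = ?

16

The matrix is block lower-triangular with a 2×2 block and a 2×2 block on the diagonal, so its determinant equals the product of the determinants of the diagonal blocks.
det of the 2×2 block = 8
det of the 2×2 block = 2
det = (8)·(2) = 16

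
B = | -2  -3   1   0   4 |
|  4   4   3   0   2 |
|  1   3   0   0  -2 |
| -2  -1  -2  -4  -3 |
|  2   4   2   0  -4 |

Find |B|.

Expand along column 4 (it has 4 zeros):
  + (-4) · M_44   where M_44 = det([-2 -3 1 4; 4 4 3 2; 1 3 0 -2; 2 4 2 -4]) = -80
det = (+1)·(-4)·(-80) = 320

The determinant is 320.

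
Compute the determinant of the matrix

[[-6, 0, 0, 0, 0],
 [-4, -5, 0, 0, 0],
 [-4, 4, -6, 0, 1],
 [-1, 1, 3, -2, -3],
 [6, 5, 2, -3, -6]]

-690

The matrix is block lower-triangular with a 2×2 block and a 3×3 block on the diagonal, so its determinant equals the product of the determinants of the diagonal blocks.
det of the 2×2 block = 30
det of the 3×3 block = -23
det = (30)·(-23) = -690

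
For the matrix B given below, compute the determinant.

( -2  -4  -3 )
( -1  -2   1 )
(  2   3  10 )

The determinant is -5.

Expand along row 1:
  + (-2) · |-2 1; 3 10| = (-2)·(-20 − 3) = 46
  − (-4) · |-1 1; 2 10| = −(-4)·(-10 − 2) = -48
  + (-3) · |-1 -2; 2 3| = (-3)·(-3 − (-4)) = -3
Sum: (46) + (-48) + (-3) = -5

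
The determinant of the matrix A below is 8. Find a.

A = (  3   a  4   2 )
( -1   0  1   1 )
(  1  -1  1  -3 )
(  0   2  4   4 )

3

Expanding along the row containing a, det(A) is linear in a: det(A) = (16)·a + (-40).
Set (16)·a + (-40) = 8  ⇒  (16)·a = 48  ⇒  a = 3.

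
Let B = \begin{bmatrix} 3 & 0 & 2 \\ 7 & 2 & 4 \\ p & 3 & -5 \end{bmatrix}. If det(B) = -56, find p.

p = 8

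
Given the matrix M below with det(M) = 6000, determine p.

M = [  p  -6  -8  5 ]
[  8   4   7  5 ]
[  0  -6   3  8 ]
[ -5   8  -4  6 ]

Expanding along the column containing p, det(M) is linear in p: det(M) = (900)·p + (11400).
Set (900)·p + (11400) = 6000  ⇒  (900)·p = -5400  ⇒  p = -6.

-6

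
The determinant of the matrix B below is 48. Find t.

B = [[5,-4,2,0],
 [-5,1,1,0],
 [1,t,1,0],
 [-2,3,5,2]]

-3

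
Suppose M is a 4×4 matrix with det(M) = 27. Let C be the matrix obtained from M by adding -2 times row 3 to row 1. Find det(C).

det(C) = 27

Adding a multiple of one row to another leaves the determinant unchanged.
det(C) = (1)·(27) = 27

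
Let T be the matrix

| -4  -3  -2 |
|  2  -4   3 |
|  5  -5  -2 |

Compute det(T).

Expand along column 1:
  + (-4) · |-4 3; -5 -2| = (-4)·(8 − (-15)) = -92
  − 2 · |-3 -2; -5 -2| = −2·(6 − 10) = 8
  + 5 · |-3 -2; -4 3| = 5·(-9 − 8) = -85
Sum: (-92) + (8) + (-85) = -169

-169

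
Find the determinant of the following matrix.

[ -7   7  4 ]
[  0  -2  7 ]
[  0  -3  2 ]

-119

Expand along column 1:
  + (-7) · |-2 7; -3 2| = (-7)·(-4 − (-21)) = -119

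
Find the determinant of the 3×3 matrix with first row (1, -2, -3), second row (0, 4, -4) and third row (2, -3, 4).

The determinant is 44.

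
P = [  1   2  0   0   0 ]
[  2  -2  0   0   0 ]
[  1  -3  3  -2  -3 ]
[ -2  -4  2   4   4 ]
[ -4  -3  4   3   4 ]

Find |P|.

P is block lower-triangular with a 2×2 block and a 3×3 block on the diagonal, so its determinant equals the product of the determinants of the diagonal blocks.
det of the 2×2 block = -6
det of the 3×3 block = 26
det = (-6)·(26) = -156

-156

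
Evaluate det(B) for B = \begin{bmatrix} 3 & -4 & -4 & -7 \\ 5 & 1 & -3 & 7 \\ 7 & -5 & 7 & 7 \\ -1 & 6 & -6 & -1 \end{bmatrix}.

-2008

Expand along row 1:
  + (3) · M_11   where M_11 = det([1 -3 7; -5 7 7; 6 -6 -1]) = -160
  − (-4) · M_12   where M_12 = det([5 -3 7; 7 7 7; -1 -6 -1]) = -70
  + (-4) · M_13   where M_13 = det([5 1 7; 7 -5 7; -1 6 -1]) = 74
  − (-7) · M_14   where M_14 = det([5 1 -3; 7 -5 7; -1 6 -6]) = -136
det = (+1)·(3)·(-160) + (-1)·(-4)·(-70) + (+1)·(-4)·(74) + (-1)·(-7)·(-136) = -2008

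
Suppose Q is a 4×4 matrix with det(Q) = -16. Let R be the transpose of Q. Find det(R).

det(Qᵀ) = det(Q).
det(R) = (1)·(-16) = -16

|R| = -16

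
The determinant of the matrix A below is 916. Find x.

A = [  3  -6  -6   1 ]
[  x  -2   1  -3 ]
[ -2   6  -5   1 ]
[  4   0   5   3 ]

Expanding along the column containing x, det(A) is linear in x: det(A) = (-258)·x + (-632).
Set (-258)·x + (-632) = 916  ⇒  (-258)·x = 1548  ⇒  x = -6.

-6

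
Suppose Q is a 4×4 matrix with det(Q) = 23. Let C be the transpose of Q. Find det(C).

det(Qᵀ) = det(Q).
det(C) = (1)·(23) = 23

det(C) = 23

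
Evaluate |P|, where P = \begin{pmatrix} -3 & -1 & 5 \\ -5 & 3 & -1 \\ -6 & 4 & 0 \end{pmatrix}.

det(P) = -28

Expand along column 3:
  + 5 · |-5 3; -6 4| = 5·(-20 − (-18)) = -10
  − (-1) · |-3 -1; -6 4| = −(-1)·(-12 − 6) = -18
Sum: (-10) + (-18) = -28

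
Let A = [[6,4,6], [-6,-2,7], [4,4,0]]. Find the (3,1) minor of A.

The minor is 40.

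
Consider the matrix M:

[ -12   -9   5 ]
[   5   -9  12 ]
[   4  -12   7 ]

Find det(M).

Expand along column 1:
  + (-12) · |-9 12; -12 7| = (-12)·(-63 − (-144)) = -972
  − 5 · |-9 5; -12 7| = −5·(-63 − (-60)) = 15
  + 4 · |-9 5; -9 12| = 4·(-108 − (-45)) = -252
Sum: (-972) + (15) + (-252) = -1209

|M| = -1209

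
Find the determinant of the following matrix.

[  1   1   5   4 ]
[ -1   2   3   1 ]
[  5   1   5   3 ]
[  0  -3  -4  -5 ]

124

Expand along row 4 (it has 1 zero):
  + (-3) · M_42   where M_42 = det([1 5 4; -1 3 1; 5 5 3]) = -36
  − (-4) · M_43   where M_43 = det([1 1 4; -1 2 1; 5 1 3]) = -31
  + (-5) · M_44   where M_44 = det([1 1 5; -1 2 3; 5 1 5]) = -28
det = (+1)·(-3)·(-36) + (-1)·(-4)·(-31) + (+1)·(-5)·(-28) = 124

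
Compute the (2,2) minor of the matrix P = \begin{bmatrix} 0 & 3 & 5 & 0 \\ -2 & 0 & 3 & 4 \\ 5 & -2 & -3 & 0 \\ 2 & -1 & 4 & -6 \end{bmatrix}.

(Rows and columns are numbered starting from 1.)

Delete row 2 and column 2; the remaining 3×3 submatrix is [0 5 0; 5 -3 0; 2 4 -6].
Its determinant is 150.

150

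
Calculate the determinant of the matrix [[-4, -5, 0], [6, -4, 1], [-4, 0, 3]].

158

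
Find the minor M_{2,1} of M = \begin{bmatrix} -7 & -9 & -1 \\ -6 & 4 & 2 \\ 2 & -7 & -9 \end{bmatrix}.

Delete row 2 and column 1; the remaining 2×2 submatrix is [-9 -1; -7 -9].
Its determinant is (-9)·(-9) − (-1)·(-7) = 74.

74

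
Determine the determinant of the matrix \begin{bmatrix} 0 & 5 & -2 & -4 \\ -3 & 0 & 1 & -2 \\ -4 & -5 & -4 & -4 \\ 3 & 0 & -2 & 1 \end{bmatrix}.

The determinant is 30.

Expand along column 2 (it has 2 zeros):
  − (5) · M_12   where M_12 = det([-3 1 -2; -4 -4 -4; 3 -2 1]) = -12
  − (-5) · M_32   where M_32 = det([0 -2 -4; -3 1 -2; 3 -2 1]) = -6
det = (-1)·(5)·(-12) + (-1)·(-5)·(-6) = 30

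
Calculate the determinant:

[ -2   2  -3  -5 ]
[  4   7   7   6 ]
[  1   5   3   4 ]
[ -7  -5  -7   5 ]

Expand along row 1:
  + (-2) · M_11   where M_11 = det([7 7 6; 5 3 4; -5 -7 5]) = -134
  − (2) · M_12   where M_12 = det([4 7 6; 1 3 4; -7 -7 5]) = 25
  + (-3) · M_13   where M_13 = det([4 7 6; 1 5 4; -7 -5 5]) = 129
  − (-5) · M_14   where M_14 = det([4 7 7; 1 5 3; -7 -5 -7]) = 32
det = (+1)·(-2)·(-134) + (-1)·(2)·(25) + (+1)·(-3)·(129) + (-1)·(-5)·(32) = -9

The determinant is -9.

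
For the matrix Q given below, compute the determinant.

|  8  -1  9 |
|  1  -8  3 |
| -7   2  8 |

Expand along row 1:
  + 8 · |-8 3; 2 8| = 8·(-64 − 6) = -560
  − (-1) · |1 3; -7 8| = −(-1)·(8 − (-21)) = 29
  + 9 · |1 -8; -7 2| = 9·(2 − 56) = -486
Sum: (-560) + (29) + (-486) = -1017

det(Q) = -1017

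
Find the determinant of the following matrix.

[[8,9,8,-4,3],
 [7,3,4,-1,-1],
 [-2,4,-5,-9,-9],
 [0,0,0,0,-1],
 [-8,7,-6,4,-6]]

4270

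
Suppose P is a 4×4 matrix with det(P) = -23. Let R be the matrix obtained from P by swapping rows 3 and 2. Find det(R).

Swapping two rows multiplies the determinant by −1.
det(R) = (-1)·(-23) = 23

The determinant is 23.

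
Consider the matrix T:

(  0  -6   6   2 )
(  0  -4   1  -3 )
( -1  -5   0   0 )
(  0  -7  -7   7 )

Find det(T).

Expand along column 1 (it has 3 zeros):
  + (-1) · M_31   where M_31 = det([-6 6 2; -4 1 -3; -7 -7 7]) = 448
det = (+1)·(-1)·(448) = -448

-448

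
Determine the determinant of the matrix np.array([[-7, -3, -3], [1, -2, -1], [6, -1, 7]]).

111

Expand along column 1:
  + (-7) · |-2 -1; -1 7| = (-7)·(-14 − 1) = 105
  − 1 · |-3 -3; -1 7| = −1·(-21 − 3) = 24
  + 6 · |-3 -3; -2 -1| = 6·(3 − 6) = -18
Sum: (105) + (24) + (-18) = 111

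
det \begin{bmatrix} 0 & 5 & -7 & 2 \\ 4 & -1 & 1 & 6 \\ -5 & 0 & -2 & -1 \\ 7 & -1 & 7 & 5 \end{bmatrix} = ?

592

Expand along row 1 (it has 1 zero):
  − (5) · M_12   where M_12 = det([4 1 6; -5 -2 -1; 7 7 5]) = -120
  + (-7) · M_13   where M_13 = det([4 -1 6; -5 0 -1; 7 -1 5]) = 8
  − (2) · M_14   where M_14 = det([4 -1 1; -5 0 -2; 7 -1 7]) = -24
det = (-1)·(5)·(-120) + (+1)·(-7)·(8) + (-1)·(2)·(-24) = 592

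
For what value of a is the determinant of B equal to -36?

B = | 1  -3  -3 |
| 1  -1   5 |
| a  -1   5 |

a = 3

Expanding along the row containing a, det(B) is linear in a: det(B) = (-18)·a + (18).
Set (-18)·a + (18) = -36  ⇒  (-18)·a = -54  ⇒  a = 3.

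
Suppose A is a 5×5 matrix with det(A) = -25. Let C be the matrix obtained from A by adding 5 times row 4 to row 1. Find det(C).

|C| = -25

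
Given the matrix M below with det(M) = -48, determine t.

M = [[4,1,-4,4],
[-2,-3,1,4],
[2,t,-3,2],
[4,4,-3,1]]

t = -7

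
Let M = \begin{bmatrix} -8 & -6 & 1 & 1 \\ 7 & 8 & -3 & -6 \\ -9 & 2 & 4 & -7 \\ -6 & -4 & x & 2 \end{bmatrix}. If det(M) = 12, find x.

3

Expanding along the row containing x, det(M) is linear in x: det(M) = (180)·x + (-528).
Set (180)·x + (-528) = 12  ⇒  (180)·x = 540  ⇒  x = 3.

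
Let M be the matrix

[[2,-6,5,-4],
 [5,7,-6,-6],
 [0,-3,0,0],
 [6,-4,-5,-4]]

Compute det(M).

|M| = -408

Expand along row 3 (it has 3 zeros):
  − (-3) · M_32   where M_32 = det([2 5 -4; 5 -6 -6; 6 -5 -4]) = -136
det = (-1)·(-3)·(-136) = -408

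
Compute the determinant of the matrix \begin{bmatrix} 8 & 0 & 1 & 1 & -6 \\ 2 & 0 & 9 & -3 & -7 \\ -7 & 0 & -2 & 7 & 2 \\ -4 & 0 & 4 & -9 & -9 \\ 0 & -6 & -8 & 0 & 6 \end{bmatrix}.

Expand along column 2 (it has 4 zeros):
  − (-6) · M_52   where M_52 = det([8 1 1 -6; 2 9 -3 -7; -7 -2 7 2; -4 4 -9 -9]) = -6679
det = (-1)·(-6)·(-6679) = -40074

-40074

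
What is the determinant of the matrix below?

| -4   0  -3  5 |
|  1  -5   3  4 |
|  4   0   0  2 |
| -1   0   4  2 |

-710

Expand along column 2 (it has 3 zeros):
  + (-5) · M_22   where M_22 = det([-4 -3 5; 4 0 2; -1 4 2]) = 142
det = (+1)·(-5)·(142) = -710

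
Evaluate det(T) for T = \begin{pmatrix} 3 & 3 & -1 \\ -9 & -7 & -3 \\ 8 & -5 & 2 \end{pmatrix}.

The determinant is -206.

Expand along row 1:
  + 3 · |-7 -3; -5 2| = 3·(-14 − 15) = -87
  − 3 · |-9 -3; 8 2| = −3·(-18 − (-24)) = -18
  + (-1) · |-9 -7; 8 -5| = (-1)·(45 − (-56)) = -101
Sum: (-87) + (-18) + (-101) = -206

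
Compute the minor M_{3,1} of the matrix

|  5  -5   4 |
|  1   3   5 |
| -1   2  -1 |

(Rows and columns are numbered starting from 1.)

Delete row 3 and column 1; the remaining 2×2 submatrix is [-5 4; 3 5].
Its determinant is (-5)·5 − 4·3 = -37.

-37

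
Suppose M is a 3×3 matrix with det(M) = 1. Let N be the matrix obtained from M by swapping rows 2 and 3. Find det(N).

-1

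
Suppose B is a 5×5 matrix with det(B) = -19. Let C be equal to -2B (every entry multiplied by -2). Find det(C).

For a 5×5 matrix, det(-2B) = (-2)^5·det(B) = -32·det(B).
det(C) = (-32)·(-19) = 608

|C| = 608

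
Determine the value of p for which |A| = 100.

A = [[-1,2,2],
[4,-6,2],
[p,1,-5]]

Expanding along the row containing p, det(A) is linear in p: det(A) = (16)·p + (20).
Set (16)·p + (20) = 100  ⇒  (16)·p = 80  ⇒  p = 5.

5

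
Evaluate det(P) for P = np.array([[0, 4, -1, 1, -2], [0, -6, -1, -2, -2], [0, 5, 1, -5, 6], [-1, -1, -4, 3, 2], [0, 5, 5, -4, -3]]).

-1131

Expand along column 1 (it has 4 zeros):
  − (-1) · M_41   where M_41 = det([4 -1 1 -2; -6 -1 -2 -2; 5 1 -5 6; 5 5 -4 -3]) = -1131
det = (-1)·(-1)·(-1131) = -1131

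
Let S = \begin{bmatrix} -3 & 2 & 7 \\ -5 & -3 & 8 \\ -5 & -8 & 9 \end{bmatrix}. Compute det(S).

det(S) = 74

Expand along column 1:
  + (-3) · |-3 8; -8 9| = (-3)·(-27 − (-64)) = -111
  − (-5) · |2 7; -8 9| = −(-5)·(18 − (-56)) = 370
  + (-5) · |2 7; -3 8| = (-5)·(16 − (-21)) = -185
Sum: (-111) + (370) + (-185) = 74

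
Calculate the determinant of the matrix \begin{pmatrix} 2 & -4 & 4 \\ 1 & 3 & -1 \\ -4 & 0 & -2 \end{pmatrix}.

Expand along column 2:
  − (-4) · |1 -1; -4 -2| = −(-4)·(-2 − 4) = -24
  + 3 · |2 4; -4 -2| = 3·(-4 − (-16)) = 36
Sum: (-24) + (36) = 12

The determinant is 12.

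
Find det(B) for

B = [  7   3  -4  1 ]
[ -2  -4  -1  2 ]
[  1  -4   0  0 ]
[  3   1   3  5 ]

Expand along row 3 (it has 2 zeros):
  + (1) · M_31   where M_31 = det([3 -4 1; -4 -1 2; 1 3 5]) = -132
  − (-4) · M_32   where M_32 = det([7 -4 1; -2 -1 2; 3 3 5]) = -144
det = (+1)·(1)·(-132) + (-1)·(-4)·(-144) = -708

-708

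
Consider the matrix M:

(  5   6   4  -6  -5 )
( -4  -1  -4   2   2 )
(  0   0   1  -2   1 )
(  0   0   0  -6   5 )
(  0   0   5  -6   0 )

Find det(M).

M is block upper-triangular with a 2×2 block and a 3×3 block on the diagonal, so its determinant equals the product of the determinants of the diagonal blocks.
det of the 2×2 block = 19
det of the 3×3 block = 10
det = (19)·(10) = 190

det(M) = 190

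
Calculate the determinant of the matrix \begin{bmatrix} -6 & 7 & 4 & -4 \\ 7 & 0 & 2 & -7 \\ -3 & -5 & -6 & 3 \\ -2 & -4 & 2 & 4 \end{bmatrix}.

The determinant is -2236.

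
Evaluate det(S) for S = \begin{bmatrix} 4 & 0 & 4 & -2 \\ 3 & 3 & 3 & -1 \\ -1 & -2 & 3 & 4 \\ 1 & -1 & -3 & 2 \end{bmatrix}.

The determinant is 312.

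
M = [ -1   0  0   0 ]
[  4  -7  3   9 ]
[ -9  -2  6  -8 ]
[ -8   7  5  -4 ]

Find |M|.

|M| = 772

Expand along row 1 (it has 3 zeros):
  + (-1) · M_11   where M_11 = det([-7 3 9; -2 6 -8; 7 5 -4]) = -772
det = (+1)·(-1)·(-772) = 772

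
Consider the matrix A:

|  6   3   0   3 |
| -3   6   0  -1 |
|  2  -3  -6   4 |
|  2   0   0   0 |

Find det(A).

Expand along row 4 (it has 3 zeros):
  − (2) · M_41   where M_41 = det([3 0 3; 6 0 -1; -3 -6 4]) = -126
det = (-1)·(2)·(-126) = 252

252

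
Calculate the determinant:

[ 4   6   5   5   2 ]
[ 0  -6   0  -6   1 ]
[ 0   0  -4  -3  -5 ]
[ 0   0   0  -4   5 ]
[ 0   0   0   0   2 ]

The matrix is upper triangular, so the determinant is the product of the diagonal entries:
det = (4) · (-6) · (-4) · (-4) · (2) = -768

-768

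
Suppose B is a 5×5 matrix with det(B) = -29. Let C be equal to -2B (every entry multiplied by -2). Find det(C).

For a 5×5 matrix, det(-2B) = (-2)^5·det(B) = -32·det(B).
det(C) = (-32)·(-29) = 928

|C| = 928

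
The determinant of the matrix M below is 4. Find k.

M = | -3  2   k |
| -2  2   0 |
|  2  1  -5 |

Expanding along the row containing k, det(M) is linear in k: det(M) = (-6)·k + (10).
Set (-6)·k + (10) = 4  ⇒  (-6)·k = -6  ⇒  k = 1.

1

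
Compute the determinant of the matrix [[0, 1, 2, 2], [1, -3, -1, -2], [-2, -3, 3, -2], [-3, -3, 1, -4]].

-2

Expand along row 1 (it has 1 zero):
  − (1) · M_12   where M_12 = det([1 -1 -2; -2 3 -2; -3 1 -4]) = -22
  + (2) · M_13   where M_13 = det([1 -3 -2; -2 -3 -2; -3 -3 -4]) = 18
  − (2) · M_14   where M_14 = det([1 -3 -1; -2 -3 3; -3 -3 1]) = 30
det = (-1)·(1)·(-22) + (+1)·(2)·(18) + (-1)·(2)·(30) = -2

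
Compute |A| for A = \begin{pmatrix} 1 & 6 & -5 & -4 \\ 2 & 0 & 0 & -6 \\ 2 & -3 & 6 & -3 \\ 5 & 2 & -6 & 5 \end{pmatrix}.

Expand along row 2 (it has 2 zeros):
  − (2) · M_21   where M_21 = det([6 -5 -4; -3 6 -3; 2 -6 5]) = 3
  + (-6) · M_24   where M_24 = det([1 6 -5; 2 -3 6; 5 2 -6]) = 163
det = (-1)·(2)·(3) + (+1)·(-6)·(163) = -984

|A| = -984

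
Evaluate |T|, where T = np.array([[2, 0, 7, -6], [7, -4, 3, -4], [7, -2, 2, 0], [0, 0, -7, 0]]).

The determinant is -700.

Expand along row 4 (it has 3 zeros):
  − (-7) · M_43   where M_43 = det([2 0 -6; 7 -4 -4; 7 -2 0]) = -100
det = (-1)·(-7)·(-100) = -700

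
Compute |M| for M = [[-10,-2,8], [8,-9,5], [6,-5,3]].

120

Expand along column 1:
  + (-10) · |-9 5; -5 3| = (-10)·(-27 − (-25)) = 20
  − 8 · |-2 8; -5 3| = −8·(-6 − (-40)) = -272
  + 6 · |-2 8; -9 5| = 6·(-10 − (-72)) = 372
Sum: (20) + (-272) + (372) = 120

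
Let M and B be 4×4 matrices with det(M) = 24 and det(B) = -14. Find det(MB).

The determinant is -336.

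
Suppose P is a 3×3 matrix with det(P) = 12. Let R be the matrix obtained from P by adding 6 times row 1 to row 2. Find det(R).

The determinant is 12.

Adding a multiple of one row to another leaves the determinant unchanged.
det(R) = (1)·(12) = 12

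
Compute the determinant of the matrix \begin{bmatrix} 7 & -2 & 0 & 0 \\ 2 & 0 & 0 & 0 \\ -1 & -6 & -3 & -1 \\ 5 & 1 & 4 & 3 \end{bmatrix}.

-20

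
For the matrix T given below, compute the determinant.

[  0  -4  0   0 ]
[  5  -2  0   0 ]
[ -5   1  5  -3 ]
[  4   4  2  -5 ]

T is block lower-triangular with a 2×2 block and a 2×2 block on the diagonal, so its determinant equals the product of the determinants of the diagonal blocks.
det of the 2×2 block = 20
det of the 2×2 block = -19
det = (20)·(-19) = -380

-380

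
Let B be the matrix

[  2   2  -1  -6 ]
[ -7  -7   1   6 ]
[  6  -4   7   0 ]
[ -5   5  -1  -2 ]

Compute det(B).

|B| = 1900

Expand along row 3 (it has 1 zero):
  + (6) · M_31   where M_31 = det([2 -1 -6; -7 1 6; 5 -1 -2]) = -20
  − (-4) · M_32   where M_32 = det([2 -1 -6; -7 1 6; -5 -1 -2]) = -20
  + (7) · M_33   where M_33 = det([2 2 -6; -7 -7 6; -5 5 -2]) = 300
det = (+1)·(6)·(-20) + (-1)·(-4)·(-20) + (+1)·(7)·(300) = 1900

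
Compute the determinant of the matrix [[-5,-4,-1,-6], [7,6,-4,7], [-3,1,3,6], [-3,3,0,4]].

The determinant is 537.

Expand along row 4 (it has 1 zero):
  − (-3) · M_41   where M_41 = det([-4 -1 -6; 6 -4 7; 1 3 6]) = 77
  + (3) · M_42   where M_42 = det([-5 -1 -6; 7 -4 7; -3 3 6]) = 234
  + (4) · M_44   where M_44 = det([-5 -4 -1; 7 6 -4; -3 1 3]) = -99
det = (-1)·(-3)·(77) + (+1)·(3)·(234) + (+1)·(4)·(-99) = 537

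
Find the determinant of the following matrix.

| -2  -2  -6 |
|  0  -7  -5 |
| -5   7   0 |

90

Expand along row 2:
  + (-7) · |-2 -6; -5 0| = (-7)·(0 − 30) = 210
  − (-5) · |-2 -2; -5 7| = −(-5)·(-14 − 10) = -120
Sum: (210) + (-120) = 90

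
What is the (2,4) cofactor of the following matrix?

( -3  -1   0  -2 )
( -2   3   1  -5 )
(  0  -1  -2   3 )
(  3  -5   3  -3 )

Delete row 2 and column 4; the remaining 3×3 submatrix is [-3 -1 0; 0 -1 -2; 3 -5 3].
Its determinant is 45.
The cofactor carries sign (−1)^(2+4) = +1, so C_{2,4} = +(45) = 45.

45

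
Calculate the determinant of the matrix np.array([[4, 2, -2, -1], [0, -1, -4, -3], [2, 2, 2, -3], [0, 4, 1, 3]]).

The determinant is 294.

Expand along column 1 (it has 2 zeros):
  + (4) · M_11   where M_11 = det([-1 -4 -3; 2 2 -3; 4 1 3]) = 81
  + (2) · M_31   where M_31 = det([2 -2 -1; -1 -4 -3; 4 1 3]) = -15
det = (+1)·(4)·(81) + (+1)·(2)·(-15) = 294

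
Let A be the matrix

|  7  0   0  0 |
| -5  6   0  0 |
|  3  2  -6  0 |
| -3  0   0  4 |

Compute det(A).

|A| = -1008

A is lower triangular, so det(A) is the product of the diagonal entries:
det = (7) · (6) · (-6) · (4) = -1008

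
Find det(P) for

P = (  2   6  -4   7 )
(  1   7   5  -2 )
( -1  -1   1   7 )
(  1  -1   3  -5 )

The determinant is -768.

Expand along row 1:
  + (2) · M_11   where M_11 = det([7 5 -2; -1 1 7; -1 3 -5]) = -238
  − (6) · M_12   where M_12 = det([1 5 -2; -1 1 7; 1 3 -5]) = -8
  + (-4) · M_13   where M_13 = det([1 7 -2; -1 -1 7; 1 -1 -5]) = 22
  − (7) · M_14   where M_14 = det([1 7 5; -1 -1 1; 1 -1 3]) = 36
det = (+1)·(2)·(-238) + (-1)·(6)·(-8) + (+1)·(-4)·(22) + (-1)·(7)·(36) = -768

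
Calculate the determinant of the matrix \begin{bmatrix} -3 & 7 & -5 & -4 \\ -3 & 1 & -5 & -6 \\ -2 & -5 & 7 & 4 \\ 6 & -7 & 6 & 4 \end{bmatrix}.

Expand along row 1:
  + (-3) · M_11   where M_11 = det([1 -5 -6; -5 7 4; -7 6 4]) = -70
  − (7) · M_12   where M_12 = det([-3 -5 -6; -2 7 4; 6 6 4]) = 152
  + (-5) · M_13   where M_13 = det([-3 1 -6; -2 -5 4; 6 -7 4]) = -256
  − (-4) · M_14   where M_14 = det([-3 1 -5; -2 -5 7; 6 -7 6]) = -223
det = (+1)·(-3)·(-70) + (-1)·(7)·(152) + (+1)·(-5)·(-256) + (-1)·(-4)·(-223) = -466

-466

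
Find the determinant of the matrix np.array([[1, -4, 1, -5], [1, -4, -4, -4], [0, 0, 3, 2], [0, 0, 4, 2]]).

The matrix is block upper-triangular with a 2×2 block and a 2×2 block on the diagonal, so its determinant equals the product of the determinants of the diagonal blocks.
det of the 2×2 block = 0
det of the 2×2 block = -2
det = (0)·(-2) = 0

0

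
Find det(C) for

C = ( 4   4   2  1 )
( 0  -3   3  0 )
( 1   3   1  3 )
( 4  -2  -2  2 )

det(C) = -360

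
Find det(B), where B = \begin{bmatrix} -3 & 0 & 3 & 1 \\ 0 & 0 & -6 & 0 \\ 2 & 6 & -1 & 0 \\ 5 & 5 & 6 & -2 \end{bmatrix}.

96

Expand along row 2 (it has 3 zeros):
  − (-6) · M_23   where M_23 = det([-3 0 1; 2 6 0; 5 5 -2]) = 16
det = (-1)·(-6)·(16) = 96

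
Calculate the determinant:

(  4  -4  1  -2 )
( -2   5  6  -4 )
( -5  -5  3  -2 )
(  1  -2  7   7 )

4079

Expand along row 1:
  + (4) · M_11   where M_11 = det([5 6 -4; -5 3 -2; -2 7 7]) = 525
  − (-4) · M_12   where M_12 = det([-2 6 -4; -5 3 -2; 1 7 7]) = 280
  + (1) · M_13   where M_13 = det([-2 5 -4; -5 -5 -2; 1 -2 7]) = 183
  − (-2) · M_14   where M_14 = det([-2 5 6; -5 -5 3; 1 -2 7]) = 338
det = (+1)·(4)·(525) + (-1)·(-4)·(280) + (+1)·(1)·(183) + (-1)·(-2)·(338) = 4079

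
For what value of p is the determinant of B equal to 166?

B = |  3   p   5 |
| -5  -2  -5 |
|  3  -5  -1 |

p = -4

Expanding along the column containing p, det(B) is linear in p: det(B) = (-20)·p + (86).
Set (-20)·p + (86) = 166  ⇒  (-20)·p = 80  ⇒  p = -4.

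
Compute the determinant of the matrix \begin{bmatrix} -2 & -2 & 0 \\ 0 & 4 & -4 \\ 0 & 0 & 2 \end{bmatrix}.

The matrix is upper triangular, so the determinant is the product of the diagonal entries:
det = (-2) · (4) · (2) = -16

-16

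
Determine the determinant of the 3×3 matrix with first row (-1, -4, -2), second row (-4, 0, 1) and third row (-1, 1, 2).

Expand along row 2:
  − (-4) · |-4 -2; 1 2| = −(-4)·(-8 − (-2)) = -24
  − 1 · |-1 -4; -1 1| = −1·(-1 − 4) = 5
Sum: (-24) + (5) = -19

-19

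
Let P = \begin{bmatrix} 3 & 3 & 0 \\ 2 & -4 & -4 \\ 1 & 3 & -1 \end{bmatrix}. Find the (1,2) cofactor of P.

The cofactor is -2.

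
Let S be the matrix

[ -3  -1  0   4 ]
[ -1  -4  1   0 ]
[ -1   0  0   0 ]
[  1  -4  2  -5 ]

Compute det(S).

det(S) = 11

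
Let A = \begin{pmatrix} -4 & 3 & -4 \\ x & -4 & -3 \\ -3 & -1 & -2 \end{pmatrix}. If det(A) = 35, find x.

Expanding along the row containing x, det(A) is linear in x: det(A) = (10)·x + (55).
Set (10)·x + (55) = 35  ⇒  (10)·x = -20  ⇒  x = -2.

x = -2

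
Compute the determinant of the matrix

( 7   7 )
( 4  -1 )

det = 7·(-1) − 7·4 = -7 − 28 = -35

-35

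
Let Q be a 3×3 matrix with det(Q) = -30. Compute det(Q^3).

det(Q^3) = (det Q)^3 = (-30)^3 = -27000

-27000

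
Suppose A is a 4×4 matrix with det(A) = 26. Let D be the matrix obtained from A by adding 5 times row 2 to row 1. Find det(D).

Adding a multiple of one row to another leaves the determinant unchanged.
det(D) = (1)·(26) = 26

26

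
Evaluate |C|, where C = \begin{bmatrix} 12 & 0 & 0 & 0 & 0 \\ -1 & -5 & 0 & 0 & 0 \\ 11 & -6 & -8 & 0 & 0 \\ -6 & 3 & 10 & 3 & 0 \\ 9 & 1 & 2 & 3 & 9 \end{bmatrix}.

12960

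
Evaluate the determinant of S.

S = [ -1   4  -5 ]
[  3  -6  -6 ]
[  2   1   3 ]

The determinant is -147.

Expand along row 1:
  + (-1) · |-6 -6; 1 3| = (-1)·(-18 − (-6)) = 12
  − 4 · |3 -6; 2 3| = −4·(9 − (-12)) = -84
  + (-5) · |3 -6; 2 1| = (-5)·(3 − (-12)) = -75
Sum: (12) + (-84) + (-75) = -147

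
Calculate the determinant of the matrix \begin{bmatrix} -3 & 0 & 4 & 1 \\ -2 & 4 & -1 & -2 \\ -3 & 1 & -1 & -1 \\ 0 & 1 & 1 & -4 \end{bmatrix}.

-194

Expand along row 1 (it has 1 zero):
  + (-3) · M_11   where M_11 = det([4 -1 -2; 1 -1 -1; 1 1 -4]) = 13
  + (4) · M_13   where M_13 = det([-2 4 -2; -3 1 -1; 0 1 -4]) = -36
  − (1) · M_14   where M_14 = det([-2 4 -1; -3 1 -1; 0 1 1]) = 11
det = (+1)·(-3)·(13) + (+1)·(4)·(-36) + (-1)·(1)·(11) = -194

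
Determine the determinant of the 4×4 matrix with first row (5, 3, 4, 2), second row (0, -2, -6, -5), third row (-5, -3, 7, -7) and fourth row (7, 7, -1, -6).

2488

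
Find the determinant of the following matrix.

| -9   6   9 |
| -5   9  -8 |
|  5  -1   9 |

Expand along row 1:
  + (-9) · |9 -8; -1 9| = (-9)·(81 − 8) = -657
  − 6 · |-5 -8; 5 9| = −6·(-45 − (-40)) = 30
  + 9 · |-5 9; 5 -1| = 9·(5 − 45) = -360
Sum: (-657) + (30) + (-360) = -987

The determinant is -987.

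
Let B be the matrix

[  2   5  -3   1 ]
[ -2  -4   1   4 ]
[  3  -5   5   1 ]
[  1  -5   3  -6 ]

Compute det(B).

Expand along row 1:
  + (2) · M_11   where M_11 = det([-4 1 4; -5 5 1; -5 3 -6]) = 137
  − (5) · M_12   where M_12 = det([-2 1 4; 3 5 1; 1 3 -6]) = 101
  + (-3) · M_13   where M_13 = det([-2 -4 4; 3 -5 1; 1 -5 -6]) = -186
  − (1) · M_14   where M_14 = det([-2 -4 1; 3 -5 5; 1 -5 3]) = -14
det = (+1)·(2)·(137) + (-1)·(5)·(101) + (+1)·(-3)·(-186) + (-1)·(1)·(-14) = 341

341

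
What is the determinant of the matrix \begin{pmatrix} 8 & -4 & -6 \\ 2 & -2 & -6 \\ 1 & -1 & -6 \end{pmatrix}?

Expand along row 1:
  + 8 · |-2 -6; -1 -6| = 8·(12 − 6) = 48
  − (-4) · |2 -6; 1 -6| = −(-4)·(-12 − (-6)) = -24
  + (-6) · |2 -2; 1 -1| = (-6)·(-2 − (-2)) = 0
Sum: (48) + (-24) + (0) = 24

24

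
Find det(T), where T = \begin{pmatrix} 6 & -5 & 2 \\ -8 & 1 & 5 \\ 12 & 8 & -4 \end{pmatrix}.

Expand along row 1:
  + 6 · |1 5; 8 -4| = 6·(-4 − 40) = -264
  − (-5) · |-8 5; 12 -4| = −(-5)·(32 − 60) = -140
  + 2 · |-8 1; 12 8| = 2·(-64 − 12) = -152
Sum: (-264) + (-140) + (-152) = -556

-556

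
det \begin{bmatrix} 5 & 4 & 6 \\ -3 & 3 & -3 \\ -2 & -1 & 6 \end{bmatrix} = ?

Expand along row 1:
  + 5 · |3 -3; -1 6| = 5·(18 − 3) = 75
  − 4 · |-3 -3; -2 6| = −4·(-18 − 6) = 96
  + 6 · |-3 3; -2 -1| = 6·(3 − (-6)) = 54
Sum: (75) + (96) + (54) = 225

The determinant is 225.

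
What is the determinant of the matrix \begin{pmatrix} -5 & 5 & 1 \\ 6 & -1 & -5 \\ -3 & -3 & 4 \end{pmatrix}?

Expand along column 1:
  + (-5) · |-1 -5; -3 4| = (-5)·(-4 − 15) = 95
  − 6 · |5 1; -3 4| = −6·(20 − (-3)) = -138
  + (-3) · |5 1; -1 -5| = (-3)·(-25 − (-1)) = 72
Sum: (95) + (-138) + (72) = 29

The determinant is 29.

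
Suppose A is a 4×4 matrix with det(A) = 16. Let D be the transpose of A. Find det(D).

The determinant is 16.

det(Aᵀ) = det(A).
det(D) = (1)·(16) = 16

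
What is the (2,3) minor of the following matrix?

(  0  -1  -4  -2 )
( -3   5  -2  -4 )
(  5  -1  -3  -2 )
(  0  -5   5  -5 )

The minor is 25.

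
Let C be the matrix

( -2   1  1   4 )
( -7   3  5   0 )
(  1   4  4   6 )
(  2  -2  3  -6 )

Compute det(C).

det(C) = 586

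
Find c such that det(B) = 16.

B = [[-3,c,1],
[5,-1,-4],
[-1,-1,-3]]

Expanding along the column containing c, det(B) is linear in c: det(B) = (19)·c + (-3).
Set (19)·c + (-3) = 16  ⇒  (19)·c = 19  ⇒  c = 1.

1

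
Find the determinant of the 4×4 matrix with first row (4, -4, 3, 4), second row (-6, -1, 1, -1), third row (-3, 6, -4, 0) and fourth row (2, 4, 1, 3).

Expand along row 3 (it has 1 zero):
  + (-3) · M_31   where M_31 = det([-4 3 4; -1 1 -1; 4 1 3]) = -39
  − (6) · M_32   where M_32 = det([4 3 4; -6 1 -1; 2 1 3]) = 32
  + (-4) · M_33   where M_33 = det([4 -4 4; -6 -1 -1; 2 4 3]) = -148
det = (+1)·(-3)·(-39) + (-1)·(6)·(32) + (+1)·(-4)·(-148) = 517

The determinant is 517.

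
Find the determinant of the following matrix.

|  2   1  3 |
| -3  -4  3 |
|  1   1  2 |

-10

Expand along row 1:
  + 2 · |-4 3; 1 2| = 2·(-8 − 3) = -22
  − 1 · |-3 3; 1 2| = −1·(-6 − 3) = 9
  + 3 · |-3 -4; 1 1| = 3·(-3 − (-4)) = 3
Sum: (-22) + (9) + (3) = -10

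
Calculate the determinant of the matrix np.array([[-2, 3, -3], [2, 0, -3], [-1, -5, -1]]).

75

Expand along row 2:
  − 2 · |3 -3; -5 -1| = −2·(-3 − 15) = 36
  − (-3) · |-2 3; -1 -5| = −(-3)·(10 − (-3)) = 39
Sum: (36) + (39) = 75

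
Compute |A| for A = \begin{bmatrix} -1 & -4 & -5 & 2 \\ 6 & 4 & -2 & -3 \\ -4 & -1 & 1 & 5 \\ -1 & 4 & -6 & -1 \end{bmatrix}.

999

Expand along row 1:
  + (-1) · M_11   where M_11 = det([4 -2 -3; -1 1 5; 4 -6 -1]) = 72
  − (-4) · M_12   where M_12 = det([6 -2 -3; -4 1 5; -1 -6 -1]) = 117
  + (-5) · M_13   where M_13 = det([6 4 -3; -4 -1 5; -1 4 -1]) = -99
  − (2) · M_14   where M_14 = det([6 4 -2; -4 -1 1; -1 4 -6]) = -54
det = (+1)·(-1)·(72) + (-1)·(-4)·(117) + (+1)·(-5)·(-99) + (-1)·(2)·(-54) = 999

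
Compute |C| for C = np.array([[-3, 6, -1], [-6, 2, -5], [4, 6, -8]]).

|C| = -406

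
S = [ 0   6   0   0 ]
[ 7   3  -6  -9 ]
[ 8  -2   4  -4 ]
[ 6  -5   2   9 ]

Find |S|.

|S| = -5736

Expand along row 1 (it has 3 zeros):
  − (6) · M_12   where M_12 = det([7 -6 -9; 8 4 -4; 6 2 9]) = 956
det = (-1)·(6)·(956) = -5736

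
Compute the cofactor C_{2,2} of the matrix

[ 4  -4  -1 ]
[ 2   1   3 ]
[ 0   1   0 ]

0

Delete row 2 and column 2; the remaining 2×2 submatrix is [4 -1; 0 0].
Its determinant is 4·0 − (-1)·0 = 0.
The cofactor carries sign (−1)^(2+2) = +1, so C_{2,2} = +(0) = 0.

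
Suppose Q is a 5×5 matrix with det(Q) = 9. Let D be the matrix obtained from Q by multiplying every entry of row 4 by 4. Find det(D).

det(D) = 36

Scaling one row by 4 multiplies the determinant by 4.
det(D) = (4)·(9) = 36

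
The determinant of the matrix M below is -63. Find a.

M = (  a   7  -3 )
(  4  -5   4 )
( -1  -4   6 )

Expanding along the row containing a, det(M) is linear in a: det(M) = (-14)·a + (-133).
Set (-14)·a + (-133) = -63  ⇒  (-14)·a = 70  ⇒  a = -5.

a = -5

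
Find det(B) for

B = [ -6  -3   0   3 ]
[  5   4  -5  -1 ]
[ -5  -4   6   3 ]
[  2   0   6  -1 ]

39

Expand along row 1 (it has 1 zero):
  + (-6) · M_11   where M_11 = det([4 -5 -1; -4 6 3; 0 6 -1]) = -52
  − (-3) · M_12   where M_12 = det([5 -5 -1; -5 6 3; 2 6 -1]) = -83
  − (3) · M_14   where M_14 = det([5 4 -5; -5 -4 6; 2 0 6]) = 8
det = (+1)·(-6)·(-52) + (-1)·(-3)·(-83) + (-1)·(3)·(8) = 39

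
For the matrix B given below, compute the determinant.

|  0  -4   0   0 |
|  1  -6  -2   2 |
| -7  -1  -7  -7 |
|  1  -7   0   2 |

Expand along row 1 (it has 3 zeros):
  − (-4) · M_12   where M_12 = det([1 -2 2; -7 -7 -7; 1 0 2]) = -14
det = (-1)·(-4)·(-14) = -56

|B| = -56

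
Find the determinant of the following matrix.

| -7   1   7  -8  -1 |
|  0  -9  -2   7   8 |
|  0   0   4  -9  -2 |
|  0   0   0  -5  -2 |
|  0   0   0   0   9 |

-11340

The matrix is upper triangular, so the determinant is the product of the diagonal entries:
det = (-7) · (-9) · (4) · (-5) · (9) = -11340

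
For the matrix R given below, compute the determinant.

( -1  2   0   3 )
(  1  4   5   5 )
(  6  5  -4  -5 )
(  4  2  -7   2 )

Expand along row 1 (it has 1 zero):
  + (-1) · M_11   where M_11 = det([4 5 5; 5 -4 -5; 2 -7 2]) = -407
  − (2) · M_12   where M_12 = det([1 5 5; 6 -4 -5; 4 -7 2]) = -333
  − (3) · M_14   where M_14 = det([1 4 5; 6 5 -4; 4 2 -7]) = 37
det = (+1)·(-1)·(-407) + (-1)·(2)·(-333) + (-1)·(3)·(37) = 962

962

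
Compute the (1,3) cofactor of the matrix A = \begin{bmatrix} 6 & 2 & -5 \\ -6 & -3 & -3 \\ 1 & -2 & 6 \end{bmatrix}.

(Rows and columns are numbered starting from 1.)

Delete row 1 and column 3; the remaining 2×2 submatrix is [-6 -3; 1 -2].
Its determinant is (-6)·(-2) − (-3)·1 = 15.
The cofactor carries sign (−1)^(1+3) = +1, so C_{1,3} = +(15) = 15.

15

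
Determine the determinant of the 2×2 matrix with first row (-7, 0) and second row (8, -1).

7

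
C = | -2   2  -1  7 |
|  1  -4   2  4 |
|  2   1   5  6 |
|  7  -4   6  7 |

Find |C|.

Expand along row 1:
  + (-2) · M_11   where M_11 = det([-4 2 4; 1 5 6; -4 6 7]) = 46
  − (2) · M_12   where M_12 = det([1 2 4; 2 5 6; 7 6 7]) = -37
  + (-1) · M_13   where M_13 = det([1 -4 4; 2 1 6; 7 -4 7]) = -141
  − (7) · M_14   where M_14 = det([1 -4 2; 2 1 5; 7 -4 6]) = -96
det = (+1)·(-2)·(46) + (-1)·(2)·(-37) + (+1)·(-1)·(-141) + (-1)·(7)·(-96) = 795

795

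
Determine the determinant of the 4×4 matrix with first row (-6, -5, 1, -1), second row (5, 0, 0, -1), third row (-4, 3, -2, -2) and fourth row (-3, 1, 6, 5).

Expand along row 2 (it has 2 zeros):
  − (5) · M_21   where M_21 = det([-5 1 -1; 3 -2 -2; 1 6 5]) = -47
  + (-1) · M_24   where M_24 = det([-6 -5 1; -4 3 -2; -3 1 6]) = -265
det = (-1)·(5)·(-47) + (+1)·(-1)·(-265) = 500

500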